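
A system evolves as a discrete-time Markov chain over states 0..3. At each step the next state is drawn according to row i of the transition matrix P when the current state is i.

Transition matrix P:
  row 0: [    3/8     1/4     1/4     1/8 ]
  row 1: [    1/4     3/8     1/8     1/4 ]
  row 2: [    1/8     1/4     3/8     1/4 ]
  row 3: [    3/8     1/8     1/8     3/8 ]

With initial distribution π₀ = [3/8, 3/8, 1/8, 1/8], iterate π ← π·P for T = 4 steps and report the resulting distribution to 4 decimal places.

t=0: π = [0.3750, 0.3750, 0.1250, 0.1250]
t=1: π = [0.2969, 0.2813, 0.2031, 0.2188]
t=2: π = [0.2891, 0.2578, 0.2129, 0.2402]
t=3: π = [0.2896, 0.2522, 0.2144, 0.2439]
t=4: π = [0.2899, 0.2510, 0.2148, 0.2443]

π = [0.2899, 0.2510, 0.2148, 0.2443]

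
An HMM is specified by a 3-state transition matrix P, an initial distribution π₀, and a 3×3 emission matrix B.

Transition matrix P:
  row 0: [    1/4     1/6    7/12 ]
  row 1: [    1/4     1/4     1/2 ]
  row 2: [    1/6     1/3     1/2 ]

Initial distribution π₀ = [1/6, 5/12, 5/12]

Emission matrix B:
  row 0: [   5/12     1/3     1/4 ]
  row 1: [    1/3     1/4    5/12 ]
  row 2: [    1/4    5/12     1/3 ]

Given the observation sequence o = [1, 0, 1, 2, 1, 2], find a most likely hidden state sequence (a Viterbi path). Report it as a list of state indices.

path = [2, 2, 2, 2, 2, 2]

t=0: δ = [5.556e-02, 1.042e-01, 1.736e-01]  (obs o_0=1)
t=1: δ = [1.206e-02, 1.929e-02, 2.170e-02]  ψ = [2, 2, 2]  (obs o_1=0)
t=2: δ = [1.608e-03, 1.808e-03, 4.521e-03]  ψ = [1, 2, 2]  (obs o_2=1)
t=3: δ = [1.884e-04, 6.279e-04, 7.535e-04]  ψ = [2, 2, 2]  (obs o_3=2)
t=4: δ = [5.233e-05, 6.279e-05, 1.570e-04]  ψ = [1, 2, 2]  (obs o_4=1)
t=5: δ = [6.541e-06, 2.180e-05, 2.616e-05]  ψ = [2, 2, 2]  (obs o_5=2)
backtrack: best end state = 2; path = [2, 2, 2, 2, 2, 2]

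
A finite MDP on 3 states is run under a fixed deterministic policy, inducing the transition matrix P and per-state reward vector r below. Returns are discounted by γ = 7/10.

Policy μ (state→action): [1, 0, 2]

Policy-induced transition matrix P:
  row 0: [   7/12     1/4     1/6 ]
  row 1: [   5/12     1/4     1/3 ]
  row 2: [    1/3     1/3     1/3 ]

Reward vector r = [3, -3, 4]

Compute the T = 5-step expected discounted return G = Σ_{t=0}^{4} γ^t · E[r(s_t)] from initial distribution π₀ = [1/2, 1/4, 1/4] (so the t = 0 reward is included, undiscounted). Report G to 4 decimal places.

G = 4.6343

t=0: π = [0.5000, 0.2500, 0.2500], E[r] = 1.7500, γ^t·E[r] = 1.750000, running G = 1.750000
t=1: π = [0.4792, 0.2708, 0.2500], E[r] = 1.6250, γ^t·E[r] = 1.137500, running G = 2.887500
t=2: π = [0.4757, 0.2708, 0.2535], E[r] = 1.6285, γ^t·E[r] = 0.797951, running G = 3.685451
t=3: π = [0.4748, 0.2711, 0.2541], E[r] = 1.6273, γ^t·E[r] = 0.558169, running G = 4.243620
t=4: π = [0.4746, 0.2712, 0.2542], E[r] = 1.6272, γ^t·E[r] = 0.390684, running G = 4.634304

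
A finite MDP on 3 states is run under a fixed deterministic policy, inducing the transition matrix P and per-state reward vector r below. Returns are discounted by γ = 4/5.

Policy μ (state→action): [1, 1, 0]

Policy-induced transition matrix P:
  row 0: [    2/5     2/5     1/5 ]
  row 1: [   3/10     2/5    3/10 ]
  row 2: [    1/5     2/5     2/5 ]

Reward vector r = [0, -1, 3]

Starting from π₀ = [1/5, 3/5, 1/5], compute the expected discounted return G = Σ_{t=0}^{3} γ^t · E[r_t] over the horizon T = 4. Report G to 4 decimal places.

t=0: π = [0.2000, 0.6000, 0.2000], E[r] = 0.0000, γ^t·E[r] = 0.000000, running G = 0.000000
t=1: π = [0.3000, 0.4000, 0.3000], E[r] = 0.5000, γ^t·E[r] = 0.400000, running G = 0.400000
t=2: π = [0.3000, 0.4000, 0.3000], E[r] = 0.5000, γ^t·E[r] = 0.320000, running G = 0.720000
t=3: π = [0.3000, 0.4000, 0.3000], E[r] = 0.5000, γ^t·E[r] = 0.256000, running G = 0.976000

G = 0.9760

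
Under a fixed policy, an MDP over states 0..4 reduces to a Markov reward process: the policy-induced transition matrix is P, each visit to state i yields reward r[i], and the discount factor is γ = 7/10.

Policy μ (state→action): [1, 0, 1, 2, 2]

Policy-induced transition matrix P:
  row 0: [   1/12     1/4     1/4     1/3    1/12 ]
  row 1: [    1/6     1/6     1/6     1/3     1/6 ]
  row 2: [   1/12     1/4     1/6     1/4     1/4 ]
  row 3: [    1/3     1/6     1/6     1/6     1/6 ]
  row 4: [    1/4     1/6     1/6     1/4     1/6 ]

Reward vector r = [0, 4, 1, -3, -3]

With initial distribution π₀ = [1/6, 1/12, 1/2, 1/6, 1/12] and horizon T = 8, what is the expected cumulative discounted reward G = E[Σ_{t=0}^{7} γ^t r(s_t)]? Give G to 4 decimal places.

G = -0.5683

t=0: π = [0.1667, 0.0833, 0.5000, 0.1667, 0.0833], E[r] = 0.0833, γ^t·E[r] = 0.083333, running G = 0.083333
t=1: π = [0.1458, 0.2222, 0.1806, 0.2569, 0.1944], E[r] = -0.2847, γ^t·E[r] = -0.199306, running G = -0.115972
t=2: π = [0.1985, 0.1939, 0.1788, 0.2593, 0.1696], E[r] = -0.3322, γ^t·E[r] = -0.162766, running G = -0.278738
t=3: π = [0.1926, 0.1981, 0.1832, 0.2611, 0.1650], E[r] = -0.3027, γ^t·E[r] = -0.103830, running G = -0.382568
t=4: π = [0.1926, 0.1980, 0.1827, 0.2608, 0.1659], E[r] = -0.3054, γ^t·E[r] = -0.073331, running G = -0.455899
t=5: π = [0.1927, 0.1979, 0.1827, 0.2608, 0.1658], E[r] = -0.3055, γ^t·E[r] = -0.051342, running G = -0.507241
t=6: π = [0.1927, 0.1979, 0.1827, 0.2608, 0.1658], E[r] = -0.3054, γ^t·E[r] = -0.035935, running G = -0.543175
t=7: π = [0.1927, 0.1979, 0.1827, 0.2608, 0.1658], E[r] = -0.3054, γ^t·E[r] = -0.025154, running G = -0.568330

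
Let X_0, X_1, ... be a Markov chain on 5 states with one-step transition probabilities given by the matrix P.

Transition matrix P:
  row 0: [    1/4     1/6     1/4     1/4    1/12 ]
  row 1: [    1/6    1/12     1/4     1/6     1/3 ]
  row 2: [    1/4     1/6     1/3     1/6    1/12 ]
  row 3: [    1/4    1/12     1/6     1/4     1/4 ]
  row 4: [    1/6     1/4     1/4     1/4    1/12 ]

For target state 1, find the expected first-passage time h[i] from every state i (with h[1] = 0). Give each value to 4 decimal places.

h = [6.3408, 0.0000, 6.3005, 6.7845, 5.8124]

First-step conditioning: h[1] = 0; for i ≠ 1, h[i] = 1 + Σ_k P[i][k]·h[k].
  h[0] = 1 + 1/4·h[0] + 1/4·h[2] + 1/4·h[3] + 1/12·h[4]
  h[2] = 1 + 1/4·h[0] + 1/3·h[2] + 1/6·h[3] + 1/12·h[4]
  h[3] = 1 + 1/4·h[0] + 1/6·h[2] + 1/4·h[3] + 1/4·h[4]
  h[4] = 1 + 1/6·h[0] + 1/4·h[2] + 1/4·h[3] + 1/12·h[4]
Solving the 4×4 linear system over states ≠ 1 gives exactly h = [18864/2975, 0, 18744/2975, 20184/2975, 17292/2975] (h[1] = 0 is the target).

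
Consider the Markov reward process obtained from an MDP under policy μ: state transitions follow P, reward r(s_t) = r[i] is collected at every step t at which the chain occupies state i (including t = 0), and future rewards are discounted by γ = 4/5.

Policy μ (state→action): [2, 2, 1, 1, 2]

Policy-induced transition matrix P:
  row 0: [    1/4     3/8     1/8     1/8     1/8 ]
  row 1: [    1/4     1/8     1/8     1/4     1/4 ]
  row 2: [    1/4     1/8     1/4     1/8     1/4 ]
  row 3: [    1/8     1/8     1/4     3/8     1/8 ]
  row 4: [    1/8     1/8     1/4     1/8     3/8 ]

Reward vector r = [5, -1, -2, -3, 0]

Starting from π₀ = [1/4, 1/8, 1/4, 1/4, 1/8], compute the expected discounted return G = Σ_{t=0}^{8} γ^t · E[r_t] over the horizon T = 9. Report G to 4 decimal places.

t=0: π = [0.2500, 0.1250, 0.2500, 0.2500, 0.1250], E[r] = -0.1250, γ^t·E[r] = -0.125000, running G = -0.125000
t=1: π = [0.2031, 0.1875, 0.2031, 0.2031, 0.2031], E[r] = -0.1875, γ^t·E[r] = -0.150000, running G = -0.275000
t=2: π = [0.1992, 0.1758, 0.2012, 0.1992, 0.2246], E[r] = -0.1797, γ^t·E[r] = -0.115000, running G = -0.390000
t=3: π = [0.1970, 0.1748, 0.2031, 0.1968, 0.2283], E[r] = -0.1863, γ^t·E[r] = -0.095375, running G = -0.485375
t=4: π = [0.1969, 0.1743, 0.2035, 0.1960, 0.2293], E[r] = -0.1851, γ^t·E[r] = -0.075813, running G = -0.561188
t=5: π = [0.1968, 0.1742, 0.2036, 0.1958, 0.2295], E[r] = -0.1847, γ^t·E[r] = -0.060510, running G = -0.621698
t=6: π = [0.1968, 0.1742, 0.2036, 0.1957, 0.2296], E[r] = -0.1845, γ^t·E[r] = -0.048355, running G = -0.670053
t=7: π = [0.1968, 0.1742, 0.2036, 0.1957, 0.2296], E[r] = -0.1844, γ^t·E[r] = -0.038673, running G = -0.708726
t=8: π = [0.1968, 0.1742, 0.2036, 0.1957, 0.2296], E[r] = -0.1844, γ^t·E[r] = -0.030936, running G = -0.739662

G = -0.7397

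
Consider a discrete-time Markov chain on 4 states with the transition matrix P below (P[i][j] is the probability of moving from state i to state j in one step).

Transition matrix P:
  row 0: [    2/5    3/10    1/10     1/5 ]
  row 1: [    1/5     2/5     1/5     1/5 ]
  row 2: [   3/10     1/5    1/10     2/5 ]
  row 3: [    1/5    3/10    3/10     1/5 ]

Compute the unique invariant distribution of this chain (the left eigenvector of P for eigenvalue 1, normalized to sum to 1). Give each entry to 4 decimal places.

Balance equations π_j = Σ_i π_i·P[i][j]:
  π_0 = 2/5·π_0 + 1/5·π_1 + 3/10·π_2 + 1/5·π_3
  π_1 = 3/10·π_0 + 2/5·π_1 + 1/5·π_2 + 3/10·π_3
  π_2 = 1/10·π_0 + 1/5·π_1 + 1/10·π_2 + 3/10·π_3
  normalize: π_0 + π_1 + π_2 + π_3 = 1
Solving the linear system gives exactly π = [119/437, 137/437, 78/437, 103/437].

π = [0.2723, 0.3135, 0.1785, 0.2357]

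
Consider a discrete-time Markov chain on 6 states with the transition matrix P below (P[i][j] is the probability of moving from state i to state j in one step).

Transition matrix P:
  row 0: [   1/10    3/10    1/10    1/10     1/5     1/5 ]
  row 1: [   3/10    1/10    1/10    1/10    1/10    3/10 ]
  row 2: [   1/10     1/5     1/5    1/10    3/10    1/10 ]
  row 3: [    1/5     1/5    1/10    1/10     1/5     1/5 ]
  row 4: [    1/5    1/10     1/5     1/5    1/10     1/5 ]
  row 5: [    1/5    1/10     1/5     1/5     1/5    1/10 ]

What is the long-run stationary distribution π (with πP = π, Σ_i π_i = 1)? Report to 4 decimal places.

Balance equations π_j = Σ_i π_i·P[i][j]:
  π_0 = 1/10·π_0 + 3/10·π_1 + 1/10·π_2 + 1/5·π_3 + 1/5·π_4 + 1/5·π_5
  π_1 = 3/10·π_0 + 1/10·π_1 + 1/5·π_2 + 1/5·π_3 + 1/10·π_4 + 1/10·π_5
  π_2 = 1/10·π_0 + 1/10·π_1 + 1/5·π_2 + 1/10·π_3 + 1/5·π_4 + 1/5·π_5
  π_3 = 1/10·π_0 + 1/10·π_1 + 1/10·π_2 + 1/10·π_3 + 1/5·π_4 + 1/5·π_5
  π_4 = 1/5·π_0 + 1/10·π_1 + 3/10·π_2 + 1/5·π_3 + 1/10·π_4 + 1/5·π_5
  normalize: π_0 + π_1 + π_2 + π_3 + π_4 + π_5 = 1
Solving the linear system gives exactly π = [145/792, 131/792, 5/33, 3/22, 13/72, 145/792].

π = [0.1831, 0.1654, 0.1515, 0.1364, 0.1806, 0.1831]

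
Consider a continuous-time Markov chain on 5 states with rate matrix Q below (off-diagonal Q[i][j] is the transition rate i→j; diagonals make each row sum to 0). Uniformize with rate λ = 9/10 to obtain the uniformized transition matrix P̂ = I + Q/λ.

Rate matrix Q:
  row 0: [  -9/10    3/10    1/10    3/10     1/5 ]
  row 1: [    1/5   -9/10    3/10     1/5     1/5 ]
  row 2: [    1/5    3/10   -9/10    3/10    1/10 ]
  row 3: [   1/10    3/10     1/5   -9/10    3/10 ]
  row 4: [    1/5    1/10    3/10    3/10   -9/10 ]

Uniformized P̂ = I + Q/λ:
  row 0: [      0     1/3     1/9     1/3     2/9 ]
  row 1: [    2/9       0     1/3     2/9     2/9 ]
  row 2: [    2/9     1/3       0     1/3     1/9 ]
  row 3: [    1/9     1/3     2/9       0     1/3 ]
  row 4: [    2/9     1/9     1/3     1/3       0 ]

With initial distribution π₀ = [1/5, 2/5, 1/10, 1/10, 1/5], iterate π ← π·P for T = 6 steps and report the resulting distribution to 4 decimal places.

π = [0.1609, 0.2192, 0.2038, 0.2320, 0.1840]

t=0: π = [0.2000, 0.4000, 0.1000, 0.1000, 0.2000]
t=1: π = [0.1667, 0.1556, 0.2444, 0.2556, 0.1778]
t=2: π = [0.1568, 0.2420, 0.1864, 0.2309, 0.1840]
t=3: π = [0.1617, 0.2118, 0.2107, 0.2295, 0.1863]
t=4: π = [0.1608, 0.2213, 0.2017, 0.2333, 0.1829]
t=5: π = [0.1606, 0.2189, 0.2045, 0.2310, 0.1851]
t=6: π = [0.1609, 0.2192, 0.2038, 0.2320, 0.1840]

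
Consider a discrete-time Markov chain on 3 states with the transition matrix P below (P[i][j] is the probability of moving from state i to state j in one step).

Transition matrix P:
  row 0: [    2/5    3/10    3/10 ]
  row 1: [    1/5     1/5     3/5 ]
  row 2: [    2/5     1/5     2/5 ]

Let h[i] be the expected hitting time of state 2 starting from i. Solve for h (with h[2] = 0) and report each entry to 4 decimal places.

First-step conditioning: h[2] = 0; for i ≠ 2, h[i] = 1 + Σ_k P[i][k]·h[k].
  h[0] = 1 + 2/5·h[0] + 3/10·h[1]
  h[1] = 1 + 1/5·h[0] + 1/5·h[1]
Solving the 2×2 linear system over states ≠ 2 gives exactly h = [55/21, 40/21, 0] (h[2] = 0 is the target).

h = [2.6190, 1.9048, 0.0000]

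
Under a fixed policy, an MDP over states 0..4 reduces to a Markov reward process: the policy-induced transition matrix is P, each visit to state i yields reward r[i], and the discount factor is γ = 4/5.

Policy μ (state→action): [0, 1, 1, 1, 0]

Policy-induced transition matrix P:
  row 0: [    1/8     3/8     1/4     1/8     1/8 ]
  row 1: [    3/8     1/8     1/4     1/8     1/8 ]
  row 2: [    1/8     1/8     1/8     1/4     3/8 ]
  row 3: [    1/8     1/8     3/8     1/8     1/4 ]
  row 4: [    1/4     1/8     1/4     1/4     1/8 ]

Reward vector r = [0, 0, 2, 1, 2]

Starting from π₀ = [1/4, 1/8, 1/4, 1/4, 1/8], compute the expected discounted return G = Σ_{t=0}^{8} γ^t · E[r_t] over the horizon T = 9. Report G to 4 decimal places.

t=0: π = [0.2500, 0.1250, 0.2500, 0.2500, 0.1250], E[r] = 1.0000, γ^t·E[r] = 1.000000, running G = 1.000000
t=1: π = [0.1719, 0.1875, 0.2500, 0.1719, 0.2188], E[r] = 1.1094, γ^t·E[r] = 0.887500, running G = 1.887500
t=2: π = [0.1992, 0.1680, 0.2402, 0.1836, 0.2090], E[r] = 1.0820, γ^t·E[r] = 0.692500, running G = 2.580000
t=3: π = [0.1931, 0.1748, 0.2429, 0.1812, 0.2080], E[r] = 1.0830, γ^t·E[r] = 0.554500, running G = 3.134500
t=4: π = [0.1947, 0.1733, 0.2423, 0.1814, 0.2084], E[r] = 1.0827, γ^t·E[r] = 0.443463, running G = 3.577963
t=5: π = [0.1944, 0.1737, 0.2424, 0.1813, 0.2082], E[r] = 1.0826, γ^t·E[r] = 0.354741, running G = 3.932704
t=6: π = [0.1944, 0.1736, 0.2424, 0.1813, 0.2083], E[r] = 1.0826, γ^t·E[r] = 0.283795, running G = 4.216498
t=7: π = [0.1944, 0.1736, 0.2424, 0.1813, 0.2083], E[r] = 1.0826, γ^t·E[r] = 0.227035, running G = 4.443533
t=8: π = [0.1944, 0.1736, 0.2424, 0.1813, 0.2083], E[r] = 1.0826, γ^t·E[r] = 0.181628, running G = 4.625161

G = 4.6252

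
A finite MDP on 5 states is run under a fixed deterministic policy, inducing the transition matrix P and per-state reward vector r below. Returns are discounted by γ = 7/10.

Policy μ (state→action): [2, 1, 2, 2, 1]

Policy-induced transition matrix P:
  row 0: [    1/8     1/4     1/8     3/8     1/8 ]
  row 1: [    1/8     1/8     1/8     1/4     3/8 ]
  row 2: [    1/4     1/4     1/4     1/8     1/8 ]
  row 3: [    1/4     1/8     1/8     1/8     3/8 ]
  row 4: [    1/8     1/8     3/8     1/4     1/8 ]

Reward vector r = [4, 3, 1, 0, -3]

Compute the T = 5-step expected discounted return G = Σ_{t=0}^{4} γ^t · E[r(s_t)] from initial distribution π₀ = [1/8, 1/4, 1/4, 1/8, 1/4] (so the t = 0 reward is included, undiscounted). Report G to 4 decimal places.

G = 2.1167

t=0: π = [0.1250, 0.2500, 0.2500, 0.1250, 0.2500], E[r] = 0.7500, γ^t·E[r] = 0.750000, running G = 0.750000
t=1: π = [0.1719, 0.1719, 0.2188, 0.2188, 0.2188], E[r] = 0.7656, γ^t·E[r] = 0.535938, running G = 1.285938
t=2: π = [0.1797, 0.1738, 0.2070, 0.2168, 0.2227], E[r] = 0.7793, γ^t·E[r] = 0.381855, running G = 1.667793
t=3: π = [0.1780, 0.1733, 0.2065, 0.2195, 0.2227], E[r] = 0.7705, γ^t·E[r] = 0.264284, running G = 1.932077
t=4: π = [0.1783, 0.1731, 0.2065, 0.2190, 0.2232], E[r] = 0.7691, γ^t·E[r] = 0.184655, running G = 2.116732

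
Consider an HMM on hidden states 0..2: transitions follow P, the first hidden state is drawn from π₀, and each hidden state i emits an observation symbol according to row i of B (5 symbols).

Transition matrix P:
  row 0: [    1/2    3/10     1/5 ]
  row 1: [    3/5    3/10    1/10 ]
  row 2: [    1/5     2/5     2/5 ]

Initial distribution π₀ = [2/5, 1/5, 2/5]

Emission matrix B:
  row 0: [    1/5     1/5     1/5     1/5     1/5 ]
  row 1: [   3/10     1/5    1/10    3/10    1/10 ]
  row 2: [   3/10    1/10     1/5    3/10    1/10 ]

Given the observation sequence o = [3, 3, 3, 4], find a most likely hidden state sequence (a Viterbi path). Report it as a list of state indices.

t=0: δ = [8.000e-02, 6.000e-02, 1.200e-01]  (obs o_0=3)
t=1: δ = [8.000e-03, 1.440e-02, 1.440e-02]  ψ = [0, 2, 2]  (obs o_1=3)
t=2: δ = [1.728e-03, 1.728e-03, 1.728e-03]  ψ = [1, 2, 2]  (obs o_2=3)
t=3: δ = [2.074e-04, 6.912e-05, 6.912e-05]  ψ = [1, 2, 2]  (obs o_3=4)
backtrack: best end state = 0; path = [2, 2, 1, 0]

path = [2, 2, 1, 0]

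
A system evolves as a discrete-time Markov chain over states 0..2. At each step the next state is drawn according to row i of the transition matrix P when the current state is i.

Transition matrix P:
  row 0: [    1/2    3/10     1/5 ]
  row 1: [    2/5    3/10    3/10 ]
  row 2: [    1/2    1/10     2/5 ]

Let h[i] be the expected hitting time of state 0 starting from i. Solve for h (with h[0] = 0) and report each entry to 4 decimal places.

First-step conditioning: h[0] = 0; for i ≠ 0, h[i] = 1 + Σ_k P[i][k]·h[k].
  h[1] = 1 + 3/10·h[1] + 3/10·h[2]
  h[2] = 1 + 1/10·h[1] + 2/5·h[2]
Solving the 2×2 linear system over states ≠ 0 gives exactly h = [0, 30/13, 80/39] (h[0] = 0 is the target).

h = [0.0000, 2.3077, 2.0513]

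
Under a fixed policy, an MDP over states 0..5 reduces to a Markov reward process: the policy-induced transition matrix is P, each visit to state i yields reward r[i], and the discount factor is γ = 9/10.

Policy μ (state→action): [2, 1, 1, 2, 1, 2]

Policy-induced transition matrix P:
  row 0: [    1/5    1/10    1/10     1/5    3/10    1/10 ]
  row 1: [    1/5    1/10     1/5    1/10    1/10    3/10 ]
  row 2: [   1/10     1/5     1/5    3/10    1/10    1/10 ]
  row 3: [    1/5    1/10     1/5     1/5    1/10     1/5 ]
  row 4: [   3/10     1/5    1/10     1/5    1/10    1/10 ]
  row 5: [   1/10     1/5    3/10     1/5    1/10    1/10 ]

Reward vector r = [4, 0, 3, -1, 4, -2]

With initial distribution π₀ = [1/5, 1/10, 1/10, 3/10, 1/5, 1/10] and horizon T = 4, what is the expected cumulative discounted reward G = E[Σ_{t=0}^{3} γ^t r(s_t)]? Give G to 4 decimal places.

G = 4.6708

t=0: π = [0.2000, 0.1000, 0.1000, 0.3000, 0.2000, 0.1000], E[r] = 1.4000, γ^t·E[r] = 1.400000, running G = 1.400000
t=1: π = [0.2000, 0.1400, 0.1700, 0.2000, 0.1400, 0.1500], E[r] = 1.3700, γ^t·E[r] = 1.233000, running G = 2.633000
t=2: π = [0.1820, 0.1460, 0.1810, 0.2030, 0.1400, 0.1480], E[r] = 1.3320, γ^t·E[r] = 1.078920, running G = 3.711920
t=3: π = [0.1811, 0.1469, 0.1826, 0.2035, 0.1364, 0.1495], E[r] = 1.3153, γ^t·E[r] = 0.958854, running G = 4.670774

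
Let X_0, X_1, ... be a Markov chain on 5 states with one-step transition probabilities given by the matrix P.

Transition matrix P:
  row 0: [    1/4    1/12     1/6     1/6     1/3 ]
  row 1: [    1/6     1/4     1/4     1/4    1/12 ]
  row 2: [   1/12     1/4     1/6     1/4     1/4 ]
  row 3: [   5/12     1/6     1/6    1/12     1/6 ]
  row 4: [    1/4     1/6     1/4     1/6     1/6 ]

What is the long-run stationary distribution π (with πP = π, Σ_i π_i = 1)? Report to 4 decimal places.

π = [0.2324, 0.1788, 0.1988, 0.1829, 0.2071]

Balance equations π_j = Σ_i π_i·P[i][j]:
  π_0 = 1/4·π_0 + 1/6·π_1 + 1/12·π_2 + 5/12·π_3 + 1/4·π_4
  π_1 = 1/12·π_0 + 1/4·π_1 + 1/4·π_2 + 1/6·π_3 + 1/6·π_4
  π_2 = 1/6·π_0 + 1/4·π_1 + 1/6·π_2 + 1/6·π_3 + 1/4·π_4
  π_3 = 1/6·π_0 + 1/4·π_1 + 1/4·π_2 + 1/12·π_3 + 1/6·π_4
  normalize: π_0 + π_1 + π_2 + π_3 + π_4 = 1
Solving the linear system gives exactly π = [394/1695, 101/565, 337/1695, 62/339, 117/565].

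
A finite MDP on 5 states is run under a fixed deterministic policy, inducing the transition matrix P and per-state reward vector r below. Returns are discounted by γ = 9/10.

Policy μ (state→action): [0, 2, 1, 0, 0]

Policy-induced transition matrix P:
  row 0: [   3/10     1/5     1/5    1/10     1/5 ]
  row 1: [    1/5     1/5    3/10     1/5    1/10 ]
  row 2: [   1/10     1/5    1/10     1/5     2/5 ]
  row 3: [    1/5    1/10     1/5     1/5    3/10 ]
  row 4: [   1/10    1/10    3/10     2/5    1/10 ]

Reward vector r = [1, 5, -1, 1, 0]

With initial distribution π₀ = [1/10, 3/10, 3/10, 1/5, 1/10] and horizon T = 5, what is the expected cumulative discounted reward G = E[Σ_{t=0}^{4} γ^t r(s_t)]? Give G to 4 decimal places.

G = 4.5197

t=0: π = [0.1000, 0.3000, 0.3000, 0.2000, 0.1000], E[r] = 1.5000, γ^t·E[r] = 1.500000, running G = 1.500000
t=1: π = [0.1700, 0.1700, 0.2100, 0.2100, 0.2400], E[r] = 1.0200, γ^t·E[r] = 0.918000, running G = 2.418000
t=2: π = [0.1720, 0.1550, 0.2200, 0.2310, 0.2220], E[r] = 0.9580, γ^t·E[r] = 0.775980, running G = 3.193980
t=3: π = [0.1730, 0.1547, 0.2157, 0.2272, 0.2294], E[r] = 0.9580, γ^t·E[r] = 0.698382, running G = 3.892362
t=4: π = [0.1728, 0.1543, 0.2168, 0.2286, 0.2275], E[r] = 0.9562, γ^t·E[r] = 0.627383, running G = 4.519745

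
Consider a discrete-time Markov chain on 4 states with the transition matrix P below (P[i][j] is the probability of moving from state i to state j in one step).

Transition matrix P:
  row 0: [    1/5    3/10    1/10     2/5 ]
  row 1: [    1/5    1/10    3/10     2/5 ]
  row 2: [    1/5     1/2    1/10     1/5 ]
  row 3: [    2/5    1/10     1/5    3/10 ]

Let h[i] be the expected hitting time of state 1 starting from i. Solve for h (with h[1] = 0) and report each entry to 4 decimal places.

h = [3.8621, 0.0000, 2.9655, 4.4828]

First-step conditioning: h[1] = 0; for i ≠ 1, h[i] = 1 + Σ_k P[i][k]·h[k].
  h[0] = 1 + 1/5·h[0] + 1/10·h[2] + 2/5·h[3]
  h[2] = 1 + 1/5·h[0] + 1/10·h[2] + 1/5·h[3]
  h[3] = 1 + 2/5·h[0] + 1/5·h[2] + 3/10·h[3]
Solving the 3×3 linear system over states ≠ 1 gives exactly h = [112/29, 0, 86/29, 130/29] (h[1] = 0 is the target).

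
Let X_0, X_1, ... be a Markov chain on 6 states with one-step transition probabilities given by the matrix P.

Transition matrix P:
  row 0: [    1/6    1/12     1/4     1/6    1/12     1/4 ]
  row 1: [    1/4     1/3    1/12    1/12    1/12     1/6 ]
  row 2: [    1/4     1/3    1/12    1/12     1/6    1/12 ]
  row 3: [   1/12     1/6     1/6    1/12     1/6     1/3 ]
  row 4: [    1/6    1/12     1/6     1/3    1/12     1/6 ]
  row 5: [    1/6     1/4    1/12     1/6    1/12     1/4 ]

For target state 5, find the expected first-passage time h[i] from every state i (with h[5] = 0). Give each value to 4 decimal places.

h = [4.7802, 5.1728, 5.5934, 4.4007, 5.0475, 0.0000]

First-step conditioning: h[5] = 0; for i ≠ 5, h[i] = 1 + Σ_k P[i][k]·h[k].
  h[0] = 1 + 1/6·h[0] + 1/12·h[1] + 1/4·h[2] + 1/6·h[3] + 1/12·h[4]
  h[1] = 1 + 1/4·h[0] + 1/3·h[1] + 1/12·h[2] + 1/12·h[3] + 1/12·h[4]
  h[2] = 1 + 1/4·h[0] + 1/3·h[1] + 1/12·h[2] + 1/12·h[3] + 1/6·h[4]
  h[3] = 1 + 1/12·h[0] + 1/6·h[1] + 1/6·h[2] + 1/12·h[3] + 1/6·h[4]
  h[4] = 1 + 1/6·h[0] + 1/12·h[1] + 1/6·h[2] + 1/3·h[3] + 1/12·h[4]
Solving the 5×5 linear system over states ≠ 5 gives exactly h = [30684/6419, 33204/6419, 35904/6419, 28248/6419, 32400/6419, 0] (h[5] = 0 is the target).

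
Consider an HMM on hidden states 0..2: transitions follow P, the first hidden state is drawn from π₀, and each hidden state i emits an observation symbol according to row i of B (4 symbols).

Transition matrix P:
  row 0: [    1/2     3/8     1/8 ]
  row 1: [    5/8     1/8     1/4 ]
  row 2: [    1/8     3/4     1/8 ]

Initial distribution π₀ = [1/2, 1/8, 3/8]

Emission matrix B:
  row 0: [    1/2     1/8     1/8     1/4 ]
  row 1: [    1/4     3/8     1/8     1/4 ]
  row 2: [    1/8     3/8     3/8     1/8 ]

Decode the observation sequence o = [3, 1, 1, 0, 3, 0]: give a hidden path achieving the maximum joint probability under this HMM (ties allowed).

path = [0, 2, 1, 0, 0, 0]

t=0: δ = [1.250e-01, 3.125e-02, 4.688e-02]  (obs o_0=3)
t=1: δ = [7.812e-03, 1.758e-02, 5.859e-03]  ψ = [0, 0, 0]  (obs o_1=1)
t=2: δ = [1.373e-03, 1.648e-03, 1.648e-03]  ψ = [1, 2, 1]  (obs o_2=1)
t=3: δ = [5.150e-04, 3.090e-04, 5.150e-05]  ψ = [1, 2, 1]  (obs o_3=0)
t=4: δ = [6.437e-05, 4.828e-05, 9.656e-06]  ψ = [0, 0, 1]  (obs o_4=3)
t=5: δ = [1.609e-05, 6.035e-06, 1.509e-06]  ψ = [0, 0, 1]  (obs o_5=0)
backtrack: best end state = 0; path = [0, 2, 1, 0, 0, 0]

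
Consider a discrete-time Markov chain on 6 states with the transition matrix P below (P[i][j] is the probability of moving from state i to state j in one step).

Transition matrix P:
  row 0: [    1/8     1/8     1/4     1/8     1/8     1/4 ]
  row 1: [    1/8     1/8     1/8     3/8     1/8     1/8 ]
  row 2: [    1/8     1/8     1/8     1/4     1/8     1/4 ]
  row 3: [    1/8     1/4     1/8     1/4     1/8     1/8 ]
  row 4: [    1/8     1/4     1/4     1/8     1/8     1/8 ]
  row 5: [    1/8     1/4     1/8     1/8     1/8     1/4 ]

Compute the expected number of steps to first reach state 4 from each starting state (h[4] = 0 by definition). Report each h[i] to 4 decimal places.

First-step conditioning: h[4] = 0; for i ≠ 4, h[i] = 1 + Σ_k P[i][k]·h[k].
  h[0] = 1 + 1/8·h[0] + 1/8·h[1] + 1/4·h[2] + 1/8·h[3] + 1/4·h[5]
  h[1] = 1 + 1/8·h[0] + 1/8·h[1] + 1/8·h[2] + 3/8·h[3] + 1/8·h[5]
  h[2] = 1 + 1/8·h[0] + 1/8·h[1] + 1/8·h[2] + 1/4·h[3] + 1/4·h[5]
  h[3] = 1 + 1/8·h[0] + 1/4·h[1] + 1/8·h[2] + 1/4·h[3] + 1/8·h[5]
  h[5] = 1 + 1/8·h[0] + 1/4·h[1] + 1/8·h[2] + 1/8·h[3] + 1/4·h[5]
Solving the 5×5 linear system over states ≠ 4 gives exactly h = [8, 8, 8, 8, 0, 8] (h[4] = 0 is the target).

h = [8.0000, 8.0000, 8.0000, 8.0000, 0.0000, 8.0000]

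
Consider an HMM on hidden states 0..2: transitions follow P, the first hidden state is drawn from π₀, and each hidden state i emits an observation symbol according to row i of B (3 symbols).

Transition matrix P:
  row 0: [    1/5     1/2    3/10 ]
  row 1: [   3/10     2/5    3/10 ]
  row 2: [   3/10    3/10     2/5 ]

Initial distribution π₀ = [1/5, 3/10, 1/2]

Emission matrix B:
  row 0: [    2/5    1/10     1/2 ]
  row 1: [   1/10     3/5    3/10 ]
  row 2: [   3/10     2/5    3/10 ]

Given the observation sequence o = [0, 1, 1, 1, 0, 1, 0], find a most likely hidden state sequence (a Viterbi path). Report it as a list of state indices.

t=0: δ = [8.000e-02, 3.000e-02, 1.500e-01]  (obs o_0=0)
t=1: δ = [4.500e-03, 2.700e-02, 2.400e-02]  ψ = [2, 2, 2]  (obs o_1=1)
t=2: δ = [8.100e-04, 6.480e-03, 3.840e-03]  ψ = [1, 1, 2]  (obs o_2=1)
t=3: δ = [1.944e-04, 1.555e-03, 7.776e-04]  ψ = [1, 1, 1]  (obs o_3=1)
t=4: δ = [1.866e-04, 6.221e-05, 1.400e-04]  ψ = [1, 1, 1]  (obs o_4=0)
t=5: δ = [4.199e-06, 5.599e-05, 2.239e-05]  ψ = [2, 0, 0]  (obs o_5=1)
t=6: δ = [6.718e-06, 2.239e-06, 5.039e-06]  ψ = [1, 1, 1]  (obs o_6=0)
backtrack: best end state = 0; path = [2, 1, 1, 1, 0, 1, 0]

path = [2, 1, 1, 1, 0, 1, 0]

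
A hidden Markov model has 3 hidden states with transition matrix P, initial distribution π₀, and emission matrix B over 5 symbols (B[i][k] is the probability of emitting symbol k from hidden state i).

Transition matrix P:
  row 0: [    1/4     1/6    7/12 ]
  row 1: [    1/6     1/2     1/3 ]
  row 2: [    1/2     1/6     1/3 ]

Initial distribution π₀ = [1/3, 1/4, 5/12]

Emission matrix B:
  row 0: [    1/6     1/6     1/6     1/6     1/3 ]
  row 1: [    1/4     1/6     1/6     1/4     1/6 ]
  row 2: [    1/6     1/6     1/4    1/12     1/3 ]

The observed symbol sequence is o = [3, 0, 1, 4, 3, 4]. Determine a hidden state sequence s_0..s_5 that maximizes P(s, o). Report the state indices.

t=0: δ = [5.556e-02, 6.250e-02, 3.472e-02]  (obs o_0=3)
t=1: δ = [2.894e-03, 7.812e-03, 5.401e-03]  ψ = [2, 1, 0]  (obs o_1=0)
t=2: δ = [4.501e-04, 6.510e-04, 4.340e-04]  ψ = [2, 1, 1]  (obs o_2=1)
t=3: δ = [7.234e-05, 5.425e-05, 8.752e-05]  ψ = [2, 1, 0]  (obs o_3=4)
t=4: δ = [7.293e-06, 6.782e-06, 3.516e-06]  ψ = [2, 1, 0]  (obs o_4=3)
t=5: δ = [6.078e-07, 5.651e-07, 1.418e-06]  ψ = [0, 1, 0]  (obs o_5=4)
backtrack: best end state = 2; path = [0, 2, 0, 2, 0, 2]

path = [0, 2, 0, 2, 0, 2]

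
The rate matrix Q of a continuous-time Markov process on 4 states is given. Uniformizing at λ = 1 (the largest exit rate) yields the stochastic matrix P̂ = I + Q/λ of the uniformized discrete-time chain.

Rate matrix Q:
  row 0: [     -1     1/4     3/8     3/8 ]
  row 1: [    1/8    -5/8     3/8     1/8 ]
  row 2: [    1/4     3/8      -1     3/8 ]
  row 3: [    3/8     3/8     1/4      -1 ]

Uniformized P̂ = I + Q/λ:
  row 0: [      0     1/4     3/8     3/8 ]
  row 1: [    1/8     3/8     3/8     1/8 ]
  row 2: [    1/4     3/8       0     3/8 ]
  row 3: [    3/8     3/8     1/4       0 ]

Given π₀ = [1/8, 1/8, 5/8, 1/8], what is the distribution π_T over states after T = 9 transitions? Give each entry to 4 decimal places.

t=0: π = [0.1250, 0.1250, 0.6250, 0.1250]
t=1: π = [0.2188, 0.3594, 0.1250, 0.2969]
t=2: π = [0.1875, 0.3477, 0.2910, 0.1738]
t=3: π = [0.1814, 0.3516, 0.2441, 0.2229]
t=4: π = [0.1886, 0.3523, 0.2556, 0.2035]
t=5: π = [0.1843, 0.3514, 0.2537, 0.2106]
t=6: π = [0.1863, 0.3520, 0.2535, 0.2082]
t=7: π = [0.1854, 0.3517, 0.2539, 0.2089]
t=8: π = [0.1858, 0.3518, 0.2537, 0.2087]
t=9: π = [0.1857, 0.3518, 0.2538, 0.2088]

π = [0.1857, 0.3518, 0.2538, 0.2088]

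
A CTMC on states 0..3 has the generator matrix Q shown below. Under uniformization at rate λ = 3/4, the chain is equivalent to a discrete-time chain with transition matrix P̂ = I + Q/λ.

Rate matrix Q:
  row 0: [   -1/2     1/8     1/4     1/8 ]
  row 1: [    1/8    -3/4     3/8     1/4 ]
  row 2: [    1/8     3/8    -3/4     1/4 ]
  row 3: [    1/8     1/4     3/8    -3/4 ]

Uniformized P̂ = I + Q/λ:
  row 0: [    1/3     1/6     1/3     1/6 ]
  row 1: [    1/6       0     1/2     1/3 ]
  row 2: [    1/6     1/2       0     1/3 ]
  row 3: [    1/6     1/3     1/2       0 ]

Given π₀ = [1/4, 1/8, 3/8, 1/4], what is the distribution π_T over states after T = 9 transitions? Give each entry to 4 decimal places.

π = [0.2000, 0.2640, 0.3110, 0.2250]

t=0: π = [0.2500, 0.1250, 0.3750, 0.2500]
t=1: π = [0.2083, 0.3125, 0.2708, 0.2083]
t=2: π = [0.2014, 0.2396, 0.3299, 0.2292]
t=3: π = [0.2002, 0.2749, 0.3015, 0.2234]
t=4: π = [0.2000, 0.2586, 0.3159, 0.2255]
t=5: π = [0.2000, 0.2664, 0.3087, 0.2248]
t=6: π = [0.2000, 0.2626, 0.3123, 0.2251]
t=7: π = [0.2000, 0.2645, 0.3105, 0.2250]
t=8: π = [0.2000, 0.2636, 0.3114, 0.2250]
t=9: π = [0.2000, 0.2640, 0.3110, 0.2250]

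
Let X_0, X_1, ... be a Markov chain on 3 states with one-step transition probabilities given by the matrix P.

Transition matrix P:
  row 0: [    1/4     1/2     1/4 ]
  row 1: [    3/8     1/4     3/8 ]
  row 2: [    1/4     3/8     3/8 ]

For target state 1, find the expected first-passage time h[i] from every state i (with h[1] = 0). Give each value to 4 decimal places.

First-step conditioning: h[1] = 0; for i ≠ 1, h[i] = 1 + Σ_k P[i][k]·h[k].
  h[0] = 1 + 1/4·h[0] + 1/4·h[2]
  h[2] = 1 + 1/4·h[0] + 3/8·h[2]
Solving the 2×2 linear system over states ≠ 1 gives exactly h = [28/13, 0, 32/13] (h[1] = 0 is the target).

h = [2.1538, 0.0000, 2.4615]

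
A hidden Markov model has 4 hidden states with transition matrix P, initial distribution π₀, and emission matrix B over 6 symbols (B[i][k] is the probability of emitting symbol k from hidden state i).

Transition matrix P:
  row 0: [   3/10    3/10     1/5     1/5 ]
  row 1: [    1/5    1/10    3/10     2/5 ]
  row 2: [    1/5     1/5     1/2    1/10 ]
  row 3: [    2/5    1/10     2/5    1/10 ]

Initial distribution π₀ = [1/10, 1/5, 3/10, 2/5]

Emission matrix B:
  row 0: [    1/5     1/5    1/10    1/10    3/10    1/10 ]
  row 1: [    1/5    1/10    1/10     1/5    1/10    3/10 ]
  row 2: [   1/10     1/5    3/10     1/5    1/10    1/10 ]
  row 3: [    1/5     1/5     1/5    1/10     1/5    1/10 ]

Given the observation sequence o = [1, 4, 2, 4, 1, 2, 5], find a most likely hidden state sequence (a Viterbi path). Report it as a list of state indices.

t=0: δ = [2.000e-02, 2.000e-02, 6.000e-02, 8.000e-02]  (obs o_0=1)
t=1: δ = [9.600e-03, 1.200e-03, 3.200e-03, 1.600e-03]  ψ = [3, 2, 3, 1]  (obs o_1=4)
t=2: δ = [2.880e-04, 2.880e-04, 5.760e-04, 3.840e-04]  ψ = [0, 0, 0, 0]  (obs o_2=2)
t=3: δ = [4.608e-05, 1.152e-05, 2.880e-05, 2.304e-05]  ψ = [3, 2, 2, 1]  (obs o_3=4)
t=4: δ = [2.765e-06, 1.382e-06, 2.880e-06, 1.843e-06]  ψ = [0, 0, 2, 0]  (obs o_4=1)
t=5: δ = [8.294e-08, 8.294e-08, 4.320e-07, 1.106e-07]  ψ = [0, 0, 2, 0]  (obs o_5=2)
t=6: δ = [8.640e-09, 2.592e-08, 2.160e-08, 4.320e-09]  ψ = [2, 2, 2, 2]  (obs o_6=5)
backtrack: best end state = 1; path = [3, 0, 2, 2, 2, 2, 1]

path = [3, 0, 2, 2, 2, 2, 1]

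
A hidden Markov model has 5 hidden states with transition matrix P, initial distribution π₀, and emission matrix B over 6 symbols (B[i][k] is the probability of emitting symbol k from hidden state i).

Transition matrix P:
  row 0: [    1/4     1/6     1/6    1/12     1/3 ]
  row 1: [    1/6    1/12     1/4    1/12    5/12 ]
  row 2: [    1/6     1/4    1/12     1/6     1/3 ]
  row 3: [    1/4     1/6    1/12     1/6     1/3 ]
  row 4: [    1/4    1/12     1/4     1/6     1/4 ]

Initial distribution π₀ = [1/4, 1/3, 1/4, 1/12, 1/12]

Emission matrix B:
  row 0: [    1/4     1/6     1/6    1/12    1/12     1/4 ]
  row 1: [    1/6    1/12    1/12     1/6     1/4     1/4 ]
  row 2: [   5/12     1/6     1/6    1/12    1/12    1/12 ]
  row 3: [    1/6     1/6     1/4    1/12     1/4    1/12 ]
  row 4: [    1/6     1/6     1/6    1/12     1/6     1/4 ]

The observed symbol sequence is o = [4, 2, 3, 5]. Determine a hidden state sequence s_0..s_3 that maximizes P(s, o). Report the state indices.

t=0: δ = [2.083e-02, 8.333e-02, 2.083e-02, 2.083e-02, 1.389e-02]  (obs o_0=4)
t=1: δ = [2.315e-03, 5.787e-04, 3.472e-03, 1.736e-03, 5.787e-03]  ψ = [1, 1, 1, 1, 1]  (obs o_1=2)
t=2: δ = [1.206e-04, 1.447e-04, 1.206e-04, 8.038e-05, 1.206e-04]  ψ = [4, 2, 4, 4, 4]  (obs o_2=3)
t=3: δ = [7.535e-06, 7.535e-06, 3.014e-06, 1.674e-06, 1.507e-05]  ψ = [0, 2, 1, 2, 1]  (obs o_3=5)
backtrack: best end state = 4; path = [1, 2, 1, 4]

path = [1, 2, 1, 4]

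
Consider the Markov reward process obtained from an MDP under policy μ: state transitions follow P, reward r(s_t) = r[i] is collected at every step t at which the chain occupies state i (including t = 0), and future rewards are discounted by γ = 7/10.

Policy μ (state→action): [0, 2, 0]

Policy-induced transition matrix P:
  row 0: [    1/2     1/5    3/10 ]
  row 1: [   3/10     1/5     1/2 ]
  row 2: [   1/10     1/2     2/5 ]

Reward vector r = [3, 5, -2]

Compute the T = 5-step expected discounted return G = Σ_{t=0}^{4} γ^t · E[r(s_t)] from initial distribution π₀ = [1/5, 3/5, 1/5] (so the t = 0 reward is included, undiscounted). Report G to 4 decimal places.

t=0: π = [0.2000, 0.6000, 0.2000], E[r] = 3.2000, γ^t·E[r] = 3.200000, running G = 3.200000
t=1: π = [0.3000, 0.2600, 0.4400], E[r] = 1.3200, γ^t·E[r] = 0.924000, running G = 4.124000
t=2: π = [0.2720, 0.3320, 0.3960], E[r] = 1.6840, γ^t·E[r] = 0.825160, running G = 4.949160
t=3: π = [0.2752, 0.3188, 0.4060], E[r] = 1.6076, γ^t·E[r] = 0.551407, running G = 5.500567
t=4: π = [0.2738, 0.3218, 0.4044], E[r] = 1.6218, γ^t·E[r] = 0.389394, running G = 5.889961

G = 5.8900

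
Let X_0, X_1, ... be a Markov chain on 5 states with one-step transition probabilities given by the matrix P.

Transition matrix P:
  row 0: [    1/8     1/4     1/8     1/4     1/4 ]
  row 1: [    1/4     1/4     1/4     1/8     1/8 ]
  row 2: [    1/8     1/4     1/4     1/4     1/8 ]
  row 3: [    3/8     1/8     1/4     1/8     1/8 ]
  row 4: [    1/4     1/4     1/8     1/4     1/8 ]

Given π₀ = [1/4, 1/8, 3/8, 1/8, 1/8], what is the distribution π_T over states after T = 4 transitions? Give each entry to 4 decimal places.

t=0: π = [0.2500, 0.1250, 0.3750, 0.1250, 0.1250]
t=1: π = [0.1875, 0.2344, 0.2031, 0.2188, 0.1563]
t=2: π = [0.2285, 0.2227, 0.2070, 0.1934, 0.1484]
t=3: π = [0.2197, 0.2258, 0.2029, 0.1980, 0.1536]
t=4: π = [0.2219, 0.2253, 0.2033, 0.1970, 0.1525]

π = [0.2219, 0.2253, 0.2033, 0.1970, 0.1525]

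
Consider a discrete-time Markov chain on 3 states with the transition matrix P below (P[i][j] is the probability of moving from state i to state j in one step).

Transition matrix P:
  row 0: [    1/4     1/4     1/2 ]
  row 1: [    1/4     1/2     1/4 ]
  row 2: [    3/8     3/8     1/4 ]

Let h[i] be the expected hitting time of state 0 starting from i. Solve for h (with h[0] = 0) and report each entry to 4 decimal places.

h = [0.0000, 3.5556, 3.1111]

First-step conditioning: h[0] = 0; for i ≠ 0, h[i] = 1 + Σ_k P[i][k]·h[k].
  h[1] = 1 + 1/2·h[1] + 1/4·h[2]
  h[2] = 1 + 3/8·h[1] + 1/4·h[2]
Solving the 2×2 linear system over states ≠ 0 gives exactly h = [0, 32/9, 28/9] (h[0] = 0 is the target).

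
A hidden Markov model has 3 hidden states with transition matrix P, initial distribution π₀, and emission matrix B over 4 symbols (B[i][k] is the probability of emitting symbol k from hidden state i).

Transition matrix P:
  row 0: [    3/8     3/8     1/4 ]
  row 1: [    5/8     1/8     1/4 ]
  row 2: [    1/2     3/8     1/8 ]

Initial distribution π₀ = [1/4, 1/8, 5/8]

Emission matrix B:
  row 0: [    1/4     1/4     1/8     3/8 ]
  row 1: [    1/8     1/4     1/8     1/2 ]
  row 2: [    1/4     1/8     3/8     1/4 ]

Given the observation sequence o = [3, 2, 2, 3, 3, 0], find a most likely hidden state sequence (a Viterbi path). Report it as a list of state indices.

t=0: δ = [9.375e-02, 6.250e-02, 1.562e-01]  (obs o_0=3)
t=1: δ = [9.766e-03, 7.324e-03, 8.789e-03]  ψ = [2, 2, 0]  (obs o_1=2)
t=2: δ = [5.722e-04, 4.578e-04, 9.155e-04]  ψ = [1, 0, 0]  (obs o_2=2)
t=3: δ = [1.717e-04, 1.717e-04, 3.576e-05]  ψ = [2, 2, 0]  (obs o_3=3)
t=4: δ = [4.023e-05, 3.219e-05, 1.073e-05]  ψ = [1, 0, 0]  (obs o_4=3)
t=5: δ = [5.029e-06, 1.886e-06, 2.515e-06]  ψ = [1, 0, 0]  (obs o_5=0)
backtrack: best end state = 0; path = [2, 0, 2, 0, 1, 0]

path = [2, 0, 2, 0, 1, 0]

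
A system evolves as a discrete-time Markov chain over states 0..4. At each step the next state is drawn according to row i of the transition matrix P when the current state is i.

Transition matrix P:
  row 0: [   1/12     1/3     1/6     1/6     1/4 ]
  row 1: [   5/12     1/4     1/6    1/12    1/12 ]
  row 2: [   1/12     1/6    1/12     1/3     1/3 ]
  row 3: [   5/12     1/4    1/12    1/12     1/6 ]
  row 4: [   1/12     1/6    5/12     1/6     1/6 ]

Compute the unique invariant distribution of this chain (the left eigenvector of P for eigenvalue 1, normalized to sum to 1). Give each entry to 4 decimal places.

Balance equations π_j = Σ_i π_i·P[i][j]:
  π_0 = 1/12·π_0 + 5/12·π_1 + 1/12·π_2 + 5/12·π_3 + 1/12·π_4
  π_1 = 1/3·π_0 + 1/4·π_1 + 1/6·π_2 + 1/4·π_3 + 1/6·π_4
  π_2 = 1/6·π_0 + 1/6·π_1 + 1/12·π_2 + 1/12·π_3 + 5/12·π_4
  π_3 = 1/6·π_0 + 1/12·π_1 + 1/3·π_2 + 1/12·π_3 + 1/6·π_4
  normalize: π_0 + π_1 + π_2 + π_3 + π_4 = 1
Solving the linear system gives exactly π = [157/724, 171/724, 135/724, 119/724, 71/362].

π = [0.2169, 0.2362, 0.1865, 0.1644, 0.1961]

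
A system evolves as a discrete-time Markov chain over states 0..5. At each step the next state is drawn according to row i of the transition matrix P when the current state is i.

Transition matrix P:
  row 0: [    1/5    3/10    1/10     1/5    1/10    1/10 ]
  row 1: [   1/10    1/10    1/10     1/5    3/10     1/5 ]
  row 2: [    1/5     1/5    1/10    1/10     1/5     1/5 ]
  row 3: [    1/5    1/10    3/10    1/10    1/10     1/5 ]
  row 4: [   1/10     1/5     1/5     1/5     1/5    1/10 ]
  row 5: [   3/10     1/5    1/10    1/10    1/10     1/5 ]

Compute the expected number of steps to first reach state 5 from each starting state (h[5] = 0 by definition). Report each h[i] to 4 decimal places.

h = [6.6050, 6.0547, 6.0595, 6.0054, 6.6055, 0.0000]

First-step conditioning: h[5] = 0; for i ≠ 5, h[i] = 1 + Σ_k P[i][k]·h[k].
  h[0] = 1 + 1/5·h[0] + 3/10·h[1] + 1/10·h[2] + 1/5·h[3] + 1/10·h[4]
  h[1] = 1 + 1/10·h[0] + 1/10·h[1] + 1/10·h[2] + 1/5·h[3] + 3/10·h[4]
  h[2] = 1 + 1/5·h[0] + 1/5·h[1] + 1/10·h[2] + 1/10·h[3] + 1/5·h[4]
  h[3] = 1 + 1/5·h[0] + 1/10·h[1] + 3/10·h[2] + 1/10·h[3] + 1/10·h[4]
  h[4] = 1 + 1/10·h[0] + 1/5·h[1] + 1/5·h[2] + 1/5·h[3] + 1/5·h[4]
Solving the 5×5 linear system over states ≠ 5 gives exactly h = [6103/924, 11189/1848, 509/84, 5549/924, 4069/616, 0] (h[5] = 0 is the target).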